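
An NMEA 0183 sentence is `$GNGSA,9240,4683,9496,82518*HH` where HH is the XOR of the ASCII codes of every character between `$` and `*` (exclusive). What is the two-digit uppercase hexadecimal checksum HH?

6E

XOR the ASCII codes of the payload characters:
  'G' = 0x47 → acc = 0x47
  'N' = 0x4E → acc = 0x09
  'G' = 0x47 → acc = 0x4E
  'S' = 0x53 → acc = 0x1D
  'A' = 0x41 → acc = 0x5C
  ',' = 0x2C → acc = 0x70
  '9' = 0x39 → acc = 0x49
  '2' = 0x32 → acc = 0x7B
  '4' = 0x34 → acc = 0x4F
  '0' = 0x30 → acc = 0x7F
  ',' = 0x2C → acc = 0x53
  '4' = 0x34 → acc = 0x67
  '6' = 0x36 → acc = 0x51
  '8' = 0x38 → acc = 0x69
  '3' = 0x33 → acc = 0x5A
  ',' = 0x2C → acc = 0x76
  '9' = 0x39 → acc = 0x4F
  '4' = 0x34 → acc = 0x7B
  '9' = 0x39 → acc = 0x42
  '6' = 0x36 → acc = 0x74
  ',' = 0x2C → acc = 0x58
  '8' = 0x38 → acc = 0x60
  '2' = 0x32 → acc = 0x52
  '5' = 0x35 → acc = 0x67
  '1' = 0x31 → acc = 0x56
  '8' = 0x38 → acc = 0x6E
Checksum = 0x6E.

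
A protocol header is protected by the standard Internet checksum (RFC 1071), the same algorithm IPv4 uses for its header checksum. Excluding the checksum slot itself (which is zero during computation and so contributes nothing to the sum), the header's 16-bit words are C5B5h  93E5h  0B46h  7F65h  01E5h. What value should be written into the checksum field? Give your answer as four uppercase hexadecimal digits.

19D4

One's-complement addition (fold any carry out of bit 15 back into bit 0):
  0xC5B5 + 0x93E5 = 0x1599A → wrap carry → 0x599B
  0x599B + 0x0B46 = 0x064E1
  0x64E1 + 0x7F65 = 0x0E446
  0xE446 + 0x01E5 = 0x0E62B
One's-complement sum = 0xE62B.
Checksum = ~0xE62B & 0xFFFF = 0x19D4.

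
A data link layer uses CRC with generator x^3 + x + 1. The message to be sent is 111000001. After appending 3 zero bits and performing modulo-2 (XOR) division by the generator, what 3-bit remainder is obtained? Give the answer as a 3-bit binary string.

Append 3 zeros: 111000001000. Divide by 1011 (XOR where the leading bit is 1):
  pos 0: 1110 XOR 1011 = 0101
  pos 1: 1010 XOR 1011 = 0001
  pos 4: 1000 XOR 1011 = 0011
  pos 6: 1110 XOR 1011 = 0101
  pos 7: 1010 XOR 1011 = 0001
Remainder (last 3 bits) = 010. This is the CRC / FCS.

010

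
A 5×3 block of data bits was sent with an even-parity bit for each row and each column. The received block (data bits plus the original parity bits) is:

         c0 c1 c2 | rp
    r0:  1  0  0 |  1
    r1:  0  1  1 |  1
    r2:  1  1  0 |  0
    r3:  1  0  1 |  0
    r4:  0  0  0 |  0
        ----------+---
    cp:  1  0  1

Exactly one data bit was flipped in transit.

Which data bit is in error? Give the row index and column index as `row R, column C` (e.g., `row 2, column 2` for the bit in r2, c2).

row 1, column 2

Recompute each row's even parity and compare to rp:
  r0: data parity 1, sent rp 1 → ok
  r1: data parity 0, sent rp 1 → mismatch
  r2: data parity 0, sent rp 0 → ok
  r3: data parity 0, sent rp 0 → ok
  r4: data parity 0, sent rp 0 → ok
Recompute each column's even parity and compare to cp:
  c0: data parity 1, sent cp 1 → ok
  c1: data parity 0, sent cp 0 → ok
  c2: data parity 0, sent cp 1 → mismatch
Exactly one row (r1) and one column (c2) fail → the flipped bit is at their intersection.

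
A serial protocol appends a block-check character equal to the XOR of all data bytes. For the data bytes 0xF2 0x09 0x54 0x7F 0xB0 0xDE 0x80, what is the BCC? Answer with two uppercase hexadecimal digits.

3E

XOR the bytes together:
  start with 0xF2
  0xF2 ⊕ 0x09 = 0xFB
  0xFB ⊕ 0x54 = 0xAF
  0xAF ⊕ 0x7F = 0xD0
  0xD0 ⊕ 0xB0 = 0x60
  0x60 ⊕ 0xDE = 0xBE
  0xBE ⊕ 0x80 = 0x3E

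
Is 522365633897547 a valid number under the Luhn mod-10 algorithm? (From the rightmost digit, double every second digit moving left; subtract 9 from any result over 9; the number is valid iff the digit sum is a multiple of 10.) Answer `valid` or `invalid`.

valid

From the right, keep odd positions and double even positions (subtract 9 from any doubled value over 9):
  doubled (positions 2,4,...): 8 5 7 6 1 6 4 → sum 37
  kept (positions 1,3,...): 7 5 9 3 6 6 2 5 → sum 43
Total = 80.
80 mod 10 = 0, so the number is valid.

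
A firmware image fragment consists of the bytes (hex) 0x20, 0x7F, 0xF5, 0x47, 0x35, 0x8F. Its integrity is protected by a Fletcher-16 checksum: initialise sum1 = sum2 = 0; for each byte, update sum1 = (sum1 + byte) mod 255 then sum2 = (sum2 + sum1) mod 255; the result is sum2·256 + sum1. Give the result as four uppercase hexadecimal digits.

Running sums (mod 255):
  after byte 0 (0x20): sum1=32, sum2=32
  after byte 1 (0x7F): sum1=159, sum2=191
  after byte 2 (0xF5): sum1=149, sum2=85
  after byte 3 (0x47): sum1=220, sum2=50
  after byte 4 (0x35): sum1=18, sum2=68
  after byte 5 (0x8F): sum1=161, sum2=229
Checksum = sum2·256 + sum1 = 229·256 + 161 = 58785 = 0xE5A1.

E5A1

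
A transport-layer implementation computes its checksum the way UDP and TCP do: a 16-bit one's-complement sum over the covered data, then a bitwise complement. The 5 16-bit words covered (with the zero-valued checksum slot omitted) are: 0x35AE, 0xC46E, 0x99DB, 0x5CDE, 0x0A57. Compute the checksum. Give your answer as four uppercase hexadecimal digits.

One's-complement addition (fold any carry out of bit 15 back into bit 0):
  0x35AE + 0xC46E = 0x0FA1C
  0xFA1C + 0x99DB = 0x193F7 → wrap carry → 0x93F8
  0x93F8 + 0x5CDE = 0x0F0D6
  0xF0D6 + 0x0A57 = 0x0FB2D
One's-complement sum = 0xFB2D.
Checksum = ~0xFB2D & 0xFFFF = 0x04D2.

04D2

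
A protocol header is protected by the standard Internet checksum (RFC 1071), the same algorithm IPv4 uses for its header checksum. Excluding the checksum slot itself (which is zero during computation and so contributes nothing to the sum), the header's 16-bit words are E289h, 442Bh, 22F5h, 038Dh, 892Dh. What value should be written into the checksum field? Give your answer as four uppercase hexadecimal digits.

299B

One's-complement addition (fold any carry out of bit 15 back into bit 0):
  0xE289 + 0x442B = 0x126B4 → wrap carry → 0x26B5
  0x26B5 + 0x22F5 = 0x049AA
  0x49AA + 0x038D = 0x04D37
  0x4D37 + 0x892D = 0x0D664
One's-complement sum = 0xD664.
Checksum = ~0xD664 & 0xFFFF = 0x299B.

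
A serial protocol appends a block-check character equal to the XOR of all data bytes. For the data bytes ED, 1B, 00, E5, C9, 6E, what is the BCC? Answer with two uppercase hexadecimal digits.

XOR the bytes together:
  start with 0xED
  0xED ⊕ 0x1B = 0xF6
  0xF6 ⊕ 0x00 = 0xF6
  0xF6 ⊕ 0xE5 = 0x13
  0x13 ⊕ 0xC9 = 0xDA
  0xDA ⊕ 0x6E = 0xB4

B4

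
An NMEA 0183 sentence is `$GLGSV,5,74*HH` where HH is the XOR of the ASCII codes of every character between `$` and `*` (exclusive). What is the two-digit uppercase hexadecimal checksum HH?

XOR the ASCII codes of the payload characters:
  'G' = 0x47 → acc = 0x47
  'L' = 0x4C → acc = 0x0B
  'G' = 0x47 → acc = 0x4C
  'S' = 0x53 → acc = 0x1F
  'V' = 0x56 → acc = 0x49
  ',' = 0x2C → acc = 0x65
  '5' = 0x35 → acc = 0x50
  ',' = 0x2C → acc = 0x7C
  '7' = 0x37 → acc = 0x4B
  '4' = 0x34 → acc = 0x7F
Checksum = 0x7F.

7F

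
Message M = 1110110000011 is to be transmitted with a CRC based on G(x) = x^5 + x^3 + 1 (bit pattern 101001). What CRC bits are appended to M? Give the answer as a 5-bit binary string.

Append 5 zeros: 111011000001100000. Divide by 101001 (XOR where the leading bit is 1):
  pos 0: 111011 XOR 101001 = 010010
  pos 1: 100100 XOR 101001 = 001101
  pos 3: 110100 XOR 101001 = 011101
  pos 4: 111010 XOR 101001 = 010011
  pos 5: 100110 XOR 101001 = 001111
  pos 7: 111111 XOR 101001 = 010110
  pos 8: 101100 XOR 101001 = 000101
  pos 11: 101000 XOR 101001 = 000001
Remainder (last 5 bits) = 00010. This is the CRC / FCS.

00010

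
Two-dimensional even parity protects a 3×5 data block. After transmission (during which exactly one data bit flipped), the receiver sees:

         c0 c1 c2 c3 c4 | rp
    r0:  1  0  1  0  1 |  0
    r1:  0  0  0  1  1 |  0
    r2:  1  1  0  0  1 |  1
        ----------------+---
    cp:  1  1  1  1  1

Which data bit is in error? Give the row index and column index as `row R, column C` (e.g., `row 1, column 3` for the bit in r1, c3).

row 0, column 0

Recompute each row's even parity and compare to rp:
  r0: data parity 1, sent rp 0 → mismatch
  r1: data parity 0, sent rp 0 → ok
  r2: data parity 1, sent rp 1 → ok
Recompute each column's even parity and compare to cp:
  c0: data parity 0, sent cp 1 → mismatch
  c1: data parity 1, sent cp 1 → ok
  c2: data parity 1, sent cp 1 → ok
  c3: data parity 1, sent cp 1 → ok
  c4: data parity 1, sent cp 1 → ok
Exactly one row (r0) and one column (c0) fail → the flipped bit is at their intersection.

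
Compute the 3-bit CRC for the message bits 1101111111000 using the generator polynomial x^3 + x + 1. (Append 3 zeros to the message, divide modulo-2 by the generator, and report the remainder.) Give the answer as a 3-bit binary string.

Append 3 zeros: 1101111111000000. Divide by 1011 (XOR where the leading bit is 1):
  pos 0: 1101 XOR 1011 = 0110
  pos 1: 1101 XOR 1011 = 0110
  pos 2: 1101 XOR 1011 = 0110
  pos 3: 1101 XOR 1011 = 0110
  pos 4: 1101 XOR 1011 = 0110
  pos 5: 1101 XOR 1011 = 0110
  pos 6: 1101 XOR 1011 = 0110
  pos 7: 1100 XOR 1011 = 0111
  pos 8: 1110 XOR 1011 = 0101
  pos 9: 1010 XOR 1011 = 0001
  pos 12: 1000 XOR 1011 = 0011
Remainder (last 3 bits) = 011. This is the CRC / FCS.

011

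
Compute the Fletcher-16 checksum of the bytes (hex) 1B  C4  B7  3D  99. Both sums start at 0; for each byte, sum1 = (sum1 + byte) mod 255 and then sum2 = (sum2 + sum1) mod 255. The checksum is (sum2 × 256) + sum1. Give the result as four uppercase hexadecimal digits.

Running sums (mod 255):
  after byte 0 (1B): sum1=27, sum2=27
  after byte 1 (C4): sum1=223, sum2=250
  after byte 2 (B7): sum1=151, sum2=146
  after byte 3 (3D): sum1=212, sum2=103
  after byte 4 (99): sum1=110, sum2=213
Checksum = sum2·256 + sum1 = 213·256 + 110 = 54638 = 0xD56E.

D56E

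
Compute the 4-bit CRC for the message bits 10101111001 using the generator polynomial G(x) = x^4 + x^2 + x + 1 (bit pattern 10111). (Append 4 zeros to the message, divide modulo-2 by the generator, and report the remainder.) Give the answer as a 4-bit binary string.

0111

Append 4 zeros: 101011110010000. Divide by 10111 (XOR where the leading bit is 1):
  pos 0: 10101 XOR 10111 = 00010
  pos 3: 10111 XOR 10111 = 00000
  pos 10: 10000 XOR 10111 = 00111
Remainder (last 4 bits) = 0111. This is the CRC / FCS.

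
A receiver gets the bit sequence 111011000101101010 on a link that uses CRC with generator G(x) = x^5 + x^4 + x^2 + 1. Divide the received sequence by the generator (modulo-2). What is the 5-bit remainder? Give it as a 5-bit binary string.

Modulo-2 division of 111011000101101010 by 110101:
  pos 0: 111011 XOR 110101 = 001110
  pos 2: 111000 XOR 110101 = 001101
  pos 4: 110101 XOR 110101 = 000000
  pos 11: 110101 XOR 110101 = 000000
Remainder = 00000 (zero — the frame passes the CRC check).

00000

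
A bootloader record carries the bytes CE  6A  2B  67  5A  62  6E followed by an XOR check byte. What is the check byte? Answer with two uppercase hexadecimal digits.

BE

XOR the bytes together:
  start with 0xCE
  0xCE ⊕ 0x6A = 0xA4
  0xA4 ⊕ 0x2B = 0x8F
  0x8F ⊕ 0x67 = 0xE8
  0xE8 ⊕ 0x5A = 0xB2
  0xB2 ⊕ 0x62 = 0xD0
  0xD0 ⊕ 0x6E = 0xBE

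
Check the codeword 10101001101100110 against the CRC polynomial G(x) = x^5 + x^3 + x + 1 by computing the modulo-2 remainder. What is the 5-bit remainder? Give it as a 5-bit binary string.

Modulo-2 division of 10101001101100110 by 101011:
  pos 0: 101010 XOR 101011 = 000001
  pos 5: 101101 XOR 101011 = 000110
  pos 8: 110100 XOR 101011 = 011111
  pos 9: 111111 XOR 101011 = 010100
  pos 10: 101001 XOR 101011 = 000010
Remainder = 00100 (nonzero — an error is detected).

00100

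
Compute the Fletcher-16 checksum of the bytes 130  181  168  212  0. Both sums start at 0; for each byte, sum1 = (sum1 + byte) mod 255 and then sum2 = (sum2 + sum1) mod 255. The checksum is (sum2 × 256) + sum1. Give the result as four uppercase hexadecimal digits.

Running sums (mod 255):
  after byte 0 (130): sum1=130, sum2=130
  after byte 1 (181): sum1=56, sum2=186
  after byte 2 (168): sum1=224, sum2=155
  after byte 3 (212): sum1=181, sum2=81
  after byte 4 (0): sum1=181, sum2=7
Checksum = sum2·256 + sum1 = 7·256 + 181 = 1973 = 0x07B5.

07B5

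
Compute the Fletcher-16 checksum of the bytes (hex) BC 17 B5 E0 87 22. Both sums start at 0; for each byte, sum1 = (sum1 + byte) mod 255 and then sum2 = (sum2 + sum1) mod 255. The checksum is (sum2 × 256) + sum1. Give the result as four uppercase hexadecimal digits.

8A14

Running sums (mod 255):
  after byte 0 (BC): sum1=188, sum2=188
  after byte 1 (17): sum1=211, sum2=144
  after byte 2 (B5): sum1=137, sum2=26
  after byte 3 (E0): sum1=106, sum2=132
  after byte 4 (87): sum1=241, sum2=118
  after byte 5 (22): sum1=20, sum2=138
Checksum = sum2·256 + sum1 = 138·256 + 20 = 35348 = 0x8A14.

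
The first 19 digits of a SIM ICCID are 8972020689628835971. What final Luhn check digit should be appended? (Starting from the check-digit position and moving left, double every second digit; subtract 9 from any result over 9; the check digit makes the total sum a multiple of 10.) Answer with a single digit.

Partial digits right→left: 1 7 9 5 3 8 8 2 6 9 8 6 0 2 0 2 7 9 8
Double every second digit counting from the check-digit position (so the 1st, 3rd, 5th, ... of the partial from the right).
  doubled (with −9 where >9): 2 9 6 7 3 7 0 0 5 7 → sum 46
  kept as-is: 7 5 8 2 9 6 2 2 9 → sum 50
Total = 46 + 50 = 96.
Check digit = (10 − (96 mod 10)) mod 10 = 4.

4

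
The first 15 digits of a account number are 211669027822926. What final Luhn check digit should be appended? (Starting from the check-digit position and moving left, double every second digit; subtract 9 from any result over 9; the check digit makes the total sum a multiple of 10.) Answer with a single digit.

Partial digits right→left: 6 2 9 2 2 8 7 2 0 9 6 6 1 1 2
Double every second digit counting from the check-digit position (so the 1st, 3rd, 5th, ... of the partial from the right).
  doubled (with −9 where >9): 3 9 4 5 0 3 2 4 → sum 30
  kept as-is: 2 2 8 2 9 6 1 → sum 30
Total = 30 + 30 = 60.
Check digit = (10 − (60 mod 10)) mod 10 = 0.

0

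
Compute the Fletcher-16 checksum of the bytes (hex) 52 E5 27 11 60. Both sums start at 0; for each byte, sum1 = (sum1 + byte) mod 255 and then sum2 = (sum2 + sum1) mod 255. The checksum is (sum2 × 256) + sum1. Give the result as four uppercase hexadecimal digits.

Running sums (mod 255):
  after byte 0 (52): sum1=82, sum2=82
  after byte 1 (E5): sum1=56, sum2=138
  after byte 2 (27): sum1=95, sum2=233
  after byte 3 (11): sum1=112, sum2=90
  after byte 4 (60): sum1=208, sum2=43
Checksum = sum2·256 + sum1 = 43·256 + 208 = 11216 = 0x2BD0.

2BD0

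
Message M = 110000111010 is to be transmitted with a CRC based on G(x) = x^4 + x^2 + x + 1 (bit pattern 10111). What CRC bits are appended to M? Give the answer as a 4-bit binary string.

1010

Append 4 zeros: 1100001110100000. Divide by 10111 (XOR where the leading bit is 1):
  pos 0: 11000 XOR 10111 = 01111
  pos 1: 11110 XOR 10111 = 01001
  pos 2: 10011 XOR 10111 = 00100
  pos 4: 10011 XOR 10111 = 00100
  pos 6: 10001 XOR 10111 = 00110
  pos 8: 11000 XOR 10111 = 01111
  pos 9: 11110 XOR 10111 = 01001
  pos 10: 10010 XOR 10111 = 00101
Remainder (last 4 bits) = 1010. This is the CRC / FCS.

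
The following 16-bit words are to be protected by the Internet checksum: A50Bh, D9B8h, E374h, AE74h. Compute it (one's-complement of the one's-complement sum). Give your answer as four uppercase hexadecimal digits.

EF51

One's-complement addition (fold any carry out of bit 15 back into bit 0):
  0xA50B + 0xD9B8 = 0x17EC3 → wrap carry → 0x7EC4
  0x7EC4 + 0xE374 = 0x16238 → wrap carry → 0x6239
  0x6239 + 0xAE74 = 0x110AD → wrap carry → 0x10AE
One's-complement sum = 0x10AE.
Checksum = ~0x10AE & 0xFFFF = 0xEF51.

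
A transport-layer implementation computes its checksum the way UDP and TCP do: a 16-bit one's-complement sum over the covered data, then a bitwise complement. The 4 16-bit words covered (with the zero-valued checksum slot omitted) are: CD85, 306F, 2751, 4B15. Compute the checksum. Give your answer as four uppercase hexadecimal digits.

8FA4

One's-complement addition (fold any carry out of bit 15 back into bit 0):
  0xCD85 + 0x306F = 0x0FDF4
  0xFDF4 + 0x2751 = 0x12545 → wrap carry → 0x2546
  0x2546 + 0x4B15 = 0x0705B
One's-complement sum = 0x705B.
Checksum = ~0x705B & 0xFFFF = 0x8FA4.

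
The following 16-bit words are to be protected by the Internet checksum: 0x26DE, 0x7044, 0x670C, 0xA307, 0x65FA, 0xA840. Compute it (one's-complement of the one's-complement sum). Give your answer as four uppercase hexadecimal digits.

One's-complement addition (fold any carry out of bit 15 back into bit 0):
  0x26DE + 0x7044 = 0x09722
  0x9722 + 0x670C = 0x0FE2E
  0xFE2E + 0xA307 = 0x1A135 → wrap carry → 0xA136
  0xA136 + 0x65FA = 0x10730 → wrap carry → 0x0731
  0x0731 + 0xA840 = 0x0AF71
One's-complement sum = 0xAF71.
Checksum = ~0xAF71 & 0xFFFF = 0x508E.

508E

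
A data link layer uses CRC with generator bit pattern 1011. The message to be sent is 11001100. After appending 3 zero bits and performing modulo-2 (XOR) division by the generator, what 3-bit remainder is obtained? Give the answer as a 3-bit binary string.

Append 3 zeros: 11001100000. Divide by 1011 (XOR where the leading bit is 1):
  pos 0: 1100 XOR 1011 = 0111
  pos 1: 1111 XOR 1011 = 0100
  pos 2: 1001 XOR 1011 = 0010
  pos 4: 1000 XOR 1011 = 0011
  pos 6: 1100 XOR 1011 = 0111
  pos 7: 1110 XOR 1011 = 0101
Remainder (last 3 bits) = 101. This is the CRC / FCS.

101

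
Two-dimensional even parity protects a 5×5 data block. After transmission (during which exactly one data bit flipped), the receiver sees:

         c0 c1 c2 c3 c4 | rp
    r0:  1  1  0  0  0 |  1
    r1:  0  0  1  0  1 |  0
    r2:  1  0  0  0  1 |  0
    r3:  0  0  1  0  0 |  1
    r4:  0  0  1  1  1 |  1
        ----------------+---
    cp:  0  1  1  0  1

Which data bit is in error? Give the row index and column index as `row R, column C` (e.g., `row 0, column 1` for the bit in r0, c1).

row 0, column 3

Recompute each row's even parity and compare to rp:
  r0: data parity 0, sent rp 1 → mismatch
  r1: data parity 0, sent rp 0 → ok
  r2: data parity 0, sent rp 0 → ok
  r3: data parity 1, sent rp 1 → ok
  r4: data parity 1, sent rp 1 → ok
Recompute each column's even parity and compare to cp:
  c0: data parity 0, sent cp 0 → ok
  c1: data parity 1, sent cp 1 → ok
  c2: data parity 1, sent cp 1 → ok
  c3: data parity 1, sent cp 0 → mismatch
  c4: data parity 1, sent cp 1 → ok
Exactly one row (r0) and one column (c3) fail → the flipped bit is at their intersection.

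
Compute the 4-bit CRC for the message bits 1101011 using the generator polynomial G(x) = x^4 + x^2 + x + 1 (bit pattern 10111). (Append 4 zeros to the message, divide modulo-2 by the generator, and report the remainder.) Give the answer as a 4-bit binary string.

Append 4 zeros: 11010110000. Divide by 10111 (XOR where the leading bit is 1):
  pos 0: 11010 XOR 10111 = 01101
  pos 1: 11011 XOR 10111 = 01100
  pos 2: 11001 XOR 10111 = 01110
  pos 3: 11100 XOR 10111 = 01011
  pos 4: 10110 XOR 10111 = 00001
Remainder (last 4 bits) = 0100. This is the CRC / FCS.

0100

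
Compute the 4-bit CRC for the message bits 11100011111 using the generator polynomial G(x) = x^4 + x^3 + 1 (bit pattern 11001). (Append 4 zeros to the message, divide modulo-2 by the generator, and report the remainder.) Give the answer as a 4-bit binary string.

Append 4 zeros: 111000111110000. Divide by 11001 (XOR where the leading bit is 1):
  pos 0: 11100 XOR 11001 = 00101
  pos 2: 10101 XOR 11001 = 01100
  pos 3: 11001 XOR 11001 = 00000
  pos 8: 11100 XOR 11001 = 00101
  pos 10: 10100 XOR 11001 = 01101
Remainder (last 4 bits) = 1101. This is the CRC / FCS.

1101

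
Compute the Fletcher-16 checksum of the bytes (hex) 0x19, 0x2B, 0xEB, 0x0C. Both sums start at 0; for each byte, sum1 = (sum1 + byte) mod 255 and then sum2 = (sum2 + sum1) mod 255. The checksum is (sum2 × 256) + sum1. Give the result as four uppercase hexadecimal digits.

C93C

Running sums (mod 255):
  after byte 0 (0x19): sum1=25, sum2=25
  after byte 1 (0x2B): sum1=68, sum2=93
  after byte 2 (0xEB): sum1=48, sum2=141
  after byte 3 (0x0C): sum1=60, sum2=201
Checksum = sum2·256 + sum1 = 201·256 + 60 = 51516 = 0xC93C.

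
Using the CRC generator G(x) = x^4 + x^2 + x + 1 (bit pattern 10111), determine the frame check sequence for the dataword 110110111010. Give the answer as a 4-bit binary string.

Append 4 zeros: 1101101110100000. Divide by 10111 (XOR where the leading bit is 1):
  pos 0: 11011 XOR 10111 = 01100
  pos 1: 11000 XOR 10111 = 01111
  pos 2: 11111 XOR 10111 = 01000
  pos 3: 10001 XOR 10111 = 00110
  pos 5: 11010 XOR 10111 = 01101
  pos 6: 11011 XOR 10111 = 01100
  pos 7: 11000 XOR 10111 = 01111
  pos 8: 11110 XOR 10111 = 01001
  pos 9: 10010 XOR 10111 = 00101
  pos 11: 10100 XOR 10111 = 00011
Remainder (last 4 bits) = 0011. This is the CRC / FCS.

0011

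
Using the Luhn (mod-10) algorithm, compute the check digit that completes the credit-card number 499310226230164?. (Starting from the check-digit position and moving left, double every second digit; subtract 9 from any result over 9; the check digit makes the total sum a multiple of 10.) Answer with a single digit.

6

Partial digits right→left: 4 6 1 0 3 2 6 2 2 0 1 3 9 9 4
Double every second digit counting from the check-digit position (so the 1st, 3rd, 5th, ... of the partial from the right).
  doubled (with −9 where >9): 8 2 6 3 4 2 9 8 → sum 42
  kept as-is: 6 0 2 2 0 3 9 → sum 22
Total = 42 + 22 = 64.
Check digit = (10 − (64 mod 10)) mod 10 = 6.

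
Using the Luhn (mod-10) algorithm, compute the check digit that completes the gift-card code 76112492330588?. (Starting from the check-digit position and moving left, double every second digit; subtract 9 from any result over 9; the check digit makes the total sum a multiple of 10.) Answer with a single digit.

Partial digits right→left: 8 8 5 0 3 3 2 9 4 2 1 1 6 7
Double every second digit counting from the check-digit position (so the 1st, 3rd, 5th, ... of the partial from the right).
  doubled (with −9 where >9): 7 1 6 4 8 2 3 → sum 31
  kept as-is: 8 0 3 9 2 1 7 → sum 30
Total = 31 + 30 = 61.
Check digit = (10 − (61 mod 10)) mod 10 = 9.

9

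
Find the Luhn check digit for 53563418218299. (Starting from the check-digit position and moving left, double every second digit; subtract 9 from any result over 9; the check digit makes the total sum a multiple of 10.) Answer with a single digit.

Partial digits right→left: 9 9 2 8 1 2 8 1 4 3 6 5 3 5
Double every second digit counting from the check-digit position (so the 1st, 3rd, 5th, ... of the partial from the right).
  doubled (with −9 where >9): 9 4 2 7 8 3 6 → sum 39
  kept as-is: 9 8 2 1 3 5 5 → sum 33
Total = 39 + 33 = 72.
Check digit = (10 − (72 mod 10)) mod 10 = 8.

8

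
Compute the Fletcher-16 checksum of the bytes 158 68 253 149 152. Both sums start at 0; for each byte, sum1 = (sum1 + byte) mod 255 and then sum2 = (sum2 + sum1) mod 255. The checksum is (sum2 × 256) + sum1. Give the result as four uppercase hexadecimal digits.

Running sums (mod 255):
  after byte 0 (158): sum1=158, sum2=158
  after byte 1 (68): sum1=226, sum2=129
  after byte 2 (253): sum1=224, sum2=98
  after byte 3 (149): sum1=118, sum2=216
  after byte 4 (152): sum1=15, sum2=231
Checksum = sum2·256 + sum1 = 231·256 + 15 = 59151 = 0xE70F.

E70F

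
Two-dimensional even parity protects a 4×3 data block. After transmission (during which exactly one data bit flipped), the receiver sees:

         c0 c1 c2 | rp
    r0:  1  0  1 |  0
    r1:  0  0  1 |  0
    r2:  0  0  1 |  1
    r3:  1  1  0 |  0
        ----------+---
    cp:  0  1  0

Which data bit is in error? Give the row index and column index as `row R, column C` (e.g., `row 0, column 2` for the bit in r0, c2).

row 1, column 2

Recompute each row's even parity and compare to rp:
  r0: data parity 0, sent rp 0 → ok
  r1: data parity 1, sent rp 0 → mismatch
  r2: data parity 1, sent rp 1 → ok
  r3: data parity 0, sent rp 0 → ok
Recompute each column's even parity and compare to cp:
  c0: data parity 0, sent cp 0 → ok
  c1: data parity 1, sent cp 1 → ok
  c2: data parity 1, sent cp 0 → mismatch
Exactly one row (r1) and one column (c2) fail → the flipped bit is at their intersection.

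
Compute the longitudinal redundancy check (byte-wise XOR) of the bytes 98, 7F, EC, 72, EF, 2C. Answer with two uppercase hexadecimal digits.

XOR the bytes together:
  start with 0x98
  0x98 ⊕ 0x7F = 0xE7
  0xE7 ⊕ 0xEC = 0x0B
  0x0B ⊕ 0x72 = 0x79
  0x79 ⊕ 0xEF = 0x96
  0x96 ⊕ 0x2C = 0xBA

BA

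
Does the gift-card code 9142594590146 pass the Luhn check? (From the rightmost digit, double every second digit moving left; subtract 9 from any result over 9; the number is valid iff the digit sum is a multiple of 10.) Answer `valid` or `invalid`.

From the right, keep odd positions and double even positions (subtract 9 from any doubled value over 9):
  doubled (positions 2,4,...): 8 0 1 9 4 2 → sum 24
  kept (positions 1,3,...): 6 1 9 4 5 4 9 → sum 38
Total = 62.
62 mod 10 = 2, so the number is invalid.

invalid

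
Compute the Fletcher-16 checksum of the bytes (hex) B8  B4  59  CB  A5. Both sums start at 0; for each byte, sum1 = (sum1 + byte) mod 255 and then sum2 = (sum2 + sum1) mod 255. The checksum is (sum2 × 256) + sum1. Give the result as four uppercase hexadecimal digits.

B738

Running sums (mod 255):
  after byte 0 (B8): sum1=184, sum2=184
  after byte 1 (B4): sum1=109, sum2=38
  after byte 2 (59): sum1=198, sum2=236
  after byte 3 (CB): sum1=146, sum2=127
  after byte 4 (A5): sum1=56, sum2=183
Checksum = sum2·256 + sum1 = 183·256 + 56 = 46904 = 0xB738.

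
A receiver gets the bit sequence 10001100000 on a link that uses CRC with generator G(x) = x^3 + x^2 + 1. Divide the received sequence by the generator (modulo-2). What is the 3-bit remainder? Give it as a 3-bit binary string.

000

Modulo-2 division of 10001100000 by 1101:
  pos 0: 1000 XOR 1101 = 0101
  pos 1: 1011 XOR 1101 = 0110
  pos 2: 1101 XOR 1101 = 0000
Remainder = 000 (zero — the frame passes the CRC check).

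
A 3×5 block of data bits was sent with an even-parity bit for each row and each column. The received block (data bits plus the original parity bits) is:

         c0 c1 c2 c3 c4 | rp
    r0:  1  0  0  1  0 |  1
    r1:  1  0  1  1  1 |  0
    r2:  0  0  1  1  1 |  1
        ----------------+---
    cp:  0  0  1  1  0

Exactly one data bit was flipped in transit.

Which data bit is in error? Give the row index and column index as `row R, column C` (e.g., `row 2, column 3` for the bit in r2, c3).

row 0, column 2

Recompute each row's even parity and compare to rp:
  r0: data parity 0, sent rp 1 → mismatch
  r1: data parity 0, sent rp 0 → ok
  r2: data parity 1, sent rp 1 → ok
Recompute each column's even parity and compare to cp:
  c0: data parity 0, sent cp 0 → ok
  c1: data parity 0, sent cp 0 → ok
  c2: data parity 0, sent cp 1 → mismatch
  c3: data parity 1, sent cp 1 → ok
  c4: data parity 0, sent cp 0 → ok
Exactly one row (r0) and one column (c2) fail → the flipped bit is at their intersection.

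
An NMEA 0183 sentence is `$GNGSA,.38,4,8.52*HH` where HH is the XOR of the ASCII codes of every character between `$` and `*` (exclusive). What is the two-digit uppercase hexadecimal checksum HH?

70

XOR the ASCII codes of the payload characters:
  'G' = 0x47 → acc = 0x47
  'N' = 0x4E → acc = 0x09
  'G' = 0x47 → acc = 0x4E
  'S' = 0x53 → acc = 0x1D
  'A' = 0x41 → acc = 0x5C
  ',' = 0x2C → acc = 0x70
  '.' = 0x2E → acc = 0x5E
  '3' = 0x33 → acc = 0x6D
  '8' = 0x38 → acc = 0x55
  ',' = 0x2C → acc = 0x79
  '4' = 0x34 → acc = 0x4D
  ',' = 0x2C → acc = 0x61
  '8' = 0x38 → acc = 0x59
  '.' = 0x2E → acc = 0x77
  '5' = 0x35 → acc = 0x42
  '2' = 0x32 → acc = 0x70
Checksum = 0x70.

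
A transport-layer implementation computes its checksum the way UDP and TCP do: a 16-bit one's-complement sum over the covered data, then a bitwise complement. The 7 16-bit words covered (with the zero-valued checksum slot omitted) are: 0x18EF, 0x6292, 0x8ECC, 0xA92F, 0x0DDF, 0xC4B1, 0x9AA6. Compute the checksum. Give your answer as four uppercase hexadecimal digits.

One's-complement addition (fold any carry out of bit 15 back into bit 0):
  0x18EF + 0x6292 = 0x07B81
  0x7B81 + 0x8ECC = 0x10A4D → wrap carry → 0x0A4E
  0x0A4E + 0xA92F = 0x0B37D
  0xB37D + 0x0DDF = 0x0C15C
  0xC15C + 0xC4B1 = 0x1860D → wrap carry → 0x860E
  0x860E + 0x9AA6 = 0x120B4 → wrap carry → 0x20B5
One's-complement sum = 0x20B5.
Checksum = ~0x20B5 & 0xFFFF = 0xDF4A.

DF4A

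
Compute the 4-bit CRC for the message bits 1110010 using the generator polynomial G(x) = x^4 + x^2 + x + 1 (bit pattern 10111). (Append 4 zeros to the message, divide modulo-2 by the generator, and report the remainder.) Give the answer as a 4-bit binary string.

Append 4 zeros: 11100100000. Divide by 10111 (XOR where the leading bit is 1):
  pos 0: 11100 XOR 10111 = 01011
  pos 1: 10111 XOR 10111 = 00000
Remainder (last 4 bits) = 0000. This is the CRC / FCS.

0000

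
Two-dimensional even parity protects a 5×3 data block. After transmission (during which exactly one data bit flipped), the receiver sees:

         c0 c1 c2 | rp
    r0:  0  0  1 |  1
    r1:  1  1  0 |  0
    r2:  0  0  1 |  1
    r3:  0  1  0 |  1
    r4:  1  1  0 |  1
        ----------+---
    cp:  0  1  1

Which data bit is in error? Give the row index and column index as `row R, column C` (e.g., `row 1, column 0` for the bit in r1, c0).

Recompute each row's even parity and compare to rp:
  r0: data parity 1, sent rp 1 → ok
  r1: data parity 0, sent rp 0 → ok
  r2: data parity 1, sent rp 1 → ok
  r3: data parity 1, sent rp 1 → ok
  r4: data parity 0, sent rp 1 → mismatch
Recompute each column's even parity and compare to cp:
  c0: data parity 0, sent cp 0 → ok
  c1: data parity 1, sent cp 1 → ok
  c2: data parity 0, sent cp 1 → mismatch
Exactly one row (r4) and one column (c2) fail → the flipped bit is at their intersection.

row 4, column 2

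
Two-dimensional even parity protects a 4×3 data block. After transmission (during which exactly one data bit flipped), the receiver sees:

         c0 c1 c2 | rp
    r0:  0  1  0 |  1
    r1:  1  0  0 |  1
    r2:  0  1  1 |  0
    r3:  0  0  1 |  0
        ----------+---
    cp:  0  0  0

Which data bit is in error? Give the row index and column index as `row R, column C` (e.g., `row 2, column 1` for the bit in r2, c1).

Recompute each row's even parity and compare to rp:
  r0: data parity 1, sent rp 1 → ok
  r1: data parity 1, sent rp 1 → ok
  r2: data parity 0, sent rp 0 → ok
  r3: data parity 1, sent rp 0 → mismatch
Recompute each column's even parity and compare to cp:
  c0: data parity 1, sent cp 0 → mismatch
  c1: data parity 0, sent cp 0 → ok
  c2: data parity 0, sent cp 0 → ok
Exactly one row (r3) and one column (c0) fail → the flipped bit is at their intersection.

row 3, column 0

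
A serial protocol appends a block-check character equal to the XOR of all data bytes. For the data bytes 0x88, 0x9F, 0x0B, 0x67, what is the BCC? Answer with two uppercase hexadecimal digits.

XOR the bytes together:
  start with 0x88
  0x88 ⊕ 0x9F = 0x17
  0x17 ⊕ 0x0B = 0x1C
  0x1C ⊕ 0x67 = 0x7B

7B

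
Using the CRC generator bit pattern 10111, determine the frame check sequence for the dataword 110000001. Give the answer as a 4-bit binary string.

Append 4 zeros: 1100000010000. Divide by 10111 (XOR where the leading bit is 1):
  pos 0: 11000 XOR 10111 = 01111
  pos 1: 11110 XOR 10111 = 01001
  pos 2: 10010 XOR 10111 = 00101
  pos 4: 10101 XOR 10111 = 00010
  pos 7: 10000 XOR 10111 = 00111
Remainder (last 4 bits) = 1110. This is the CRC / FCS.

1110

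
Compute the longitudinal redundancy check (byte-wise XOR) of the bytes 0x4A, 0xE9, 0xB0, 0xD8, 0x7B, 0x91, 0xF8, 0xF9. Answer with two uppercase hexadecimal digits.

XOR the bytes together:
  start with 0x4A
  0x4A ⊕ 0xE9 = 0xA3
  0xA3 ⊕ 0xB0 = 0x13
  0x13 ⊕ 0xD8 = 0xCB
  0xCB ⊕ 0x7B = 0xB0
  0xB0 ⊕ 0x91 = 0x21
  0x21 ⊕ 0xF8 = 0xD9
  0xD9 ⊕ 0xF9 = 0x20

20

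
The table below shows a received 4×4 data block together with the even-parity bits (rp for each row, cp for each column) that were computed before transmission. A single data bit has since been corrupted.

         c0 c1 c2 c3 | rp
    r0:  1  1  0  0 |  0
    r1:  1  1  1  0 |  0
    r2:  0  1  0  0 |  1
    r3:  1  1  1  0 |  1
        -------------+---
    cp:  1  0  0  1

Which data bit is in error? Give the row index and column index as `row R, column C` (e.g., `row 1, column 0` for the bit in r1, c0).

Recompute each row's even parity and compare to rp:
  r0: data parity 0, sent rp 0 → ok
  r1: data parity 1, sent rp 0 → mismatch
  r2: data parity 1, sent rp 1 → ok
  r3: data parity 1, sent rp 1 → ok
Recompute each column's even parity and compare to cp:
  c0: data parity 1, sent cp 1 → ok
  c1: data parity 0, sent cp 0 → ok
  c2: data parity 0, sent cp 0 → ok
  c3: data parity 0, sent cp 1 → mismatch
Exactly one row (r1) and one column (c3) fail → the flipped bit is at their intersection.

row 1, column 3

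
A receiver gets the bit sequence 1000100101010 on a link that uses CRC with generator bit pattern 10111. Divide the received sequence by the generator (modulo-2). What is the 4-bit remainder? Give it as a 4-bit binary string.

1000

Modulo-2 division of 1000100101010 by 10111:
  pos 0: 10001 XOR 10111 = 00110
  pos 2: 11000 XOR 10111 = 01111
  pos 3: 11111 XOR 10111 = 01000
  pos 4: 10000 XOR 10111 = 00111
  pos 6: 11110 XOR 10111 = 01001
  pos 7: 10011 XOR 10111 = 00100
Remainder = 1000 (nonzero — an error is detected).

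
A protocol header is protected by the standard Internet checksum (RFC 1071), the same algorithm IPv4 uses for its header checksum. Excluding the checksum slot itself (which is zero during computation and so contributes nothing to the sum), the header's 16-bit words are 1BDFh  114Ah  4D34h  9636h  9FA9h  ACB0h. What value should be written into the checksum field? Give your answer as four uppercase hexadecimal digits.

One's-complement addition (fold any carry out of bit 15 back into bit 0):
  0x1BDF + 0x114A = 0x02D29
  0x2D29 + 0x4D34 = 0x07A5D
  0x7A5D + 0x9636 = 0x11093 → wrap carry → 0x1094
  0x1094 + 0x9FA9 = 0x0B03D
  0xB03D + 0xACB0 = 0x15CED → wrap carry → 0x5CEE
One's-complement sum = 0x5CEE.
Checksum = ~0x5CEE & 0xFFFF = 0xA311.

A311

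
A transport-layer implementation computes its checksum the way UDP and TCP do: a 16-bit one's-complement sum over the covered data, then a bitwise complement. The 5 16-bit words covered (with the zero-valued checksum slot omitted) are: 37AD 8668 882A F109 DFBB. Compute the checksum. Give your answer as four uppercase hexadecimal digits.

One's-complement addition (fold any carry out of bit 15 back into bit 0):
  0x37AD + 0x8668 = 0x0BE15
  0xBE15 + 0x882A = 0x1463F → wrap carry → 0x4640
  0x4640 + 0xF109 = 0x13749 → wrap carry → 0x374A
  0x374A + 0xDFBB = 0x11705 → wrap carry → 0x1706
One's-complement sum = 0x1706.
Checksum = ~0x1706 & 0xFFFF = 0xE8F9.

E8F9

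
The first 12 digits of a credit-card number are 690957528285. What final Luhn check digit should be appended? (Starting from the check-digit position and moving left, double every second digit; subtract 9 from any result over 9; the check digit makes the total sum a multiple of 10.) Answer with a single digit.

6

Partial digits right→left: 5 8 2 8 2 5 7 5 9 0 9 6
Double every second digit counting from the check-digit position (so the 1st, 3rd, 5th, ... of the partial from the right).
  doubled (with −9 where >9): 1 4 4 5 9 9 → sum 32
  kept as-is: 8 8 5 5 0 6 → sum 32
Total = 32 + 32 = 64.
Check digit = (10 − (64 mod 10)) mod 10 = 6.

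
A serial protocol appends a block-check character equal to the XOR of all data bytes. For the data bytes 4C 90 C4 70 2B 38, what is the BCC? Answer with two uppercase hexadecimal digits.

7B

XOR the bytes together:
  start with 0x4C
  0x4C ⊕ 0x90 = 0xDC
  0xDC ⊕ 0xC4 = 0x18
  0x18 ⊕ 0x70 = 0x68
  0x68 ⊕ 0x2B = 0x43
  0x43 ⊕ 0x38 = 0x7B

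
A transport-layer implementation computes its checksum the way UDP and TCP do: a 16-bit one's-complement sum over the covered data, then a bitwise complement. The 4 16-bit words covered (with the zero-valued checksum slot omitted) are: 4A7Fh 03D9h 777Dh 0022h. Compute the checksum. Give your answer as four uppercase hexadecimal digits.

One's-complement addition (fold any carry out of bit 15 back into bit 0):
  0x4A7F + 0x03D9 = 0x04E58
  0x4E58 + 0x777D = 0x0C5D5
  0xC5D5 + 0x0022 = 0x0C5F7
One's-complement sum = 0xC5F7.
Checksum = ~0xC5F7 & 0xFFFF = 0x3A08.

3A08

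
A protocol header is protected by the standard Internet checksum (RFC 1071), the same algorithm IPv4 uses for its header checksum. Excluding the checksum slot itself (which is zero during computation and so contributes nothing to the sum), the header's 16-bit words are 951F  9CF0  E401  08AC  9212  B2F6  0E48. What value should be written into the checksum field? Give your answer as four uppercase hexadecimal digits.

8DF0

One's-complement addition (fold any carry out of bit 15 back into bit 0):
  0x951F + 0x9CF0 = 0x1320F → wrap carry → 0x3210
  0x3210 + 0xE401 = 0x11611 → wrap carry → 0x1612
  0x1612 + 0x08AC = 0x01EBE
  0x1EBE + 0x9212 = 0x0B0D0
  0xB0D0 + 0xB2F6 = 0x163C6 → wrap carry → 0x63C7
  0x63C7 + 0x0E48 = 0x0720F
One's-complement sum = 0x720F.
Checksum = ~0x720F & 0xFFFF = 0x8DF0.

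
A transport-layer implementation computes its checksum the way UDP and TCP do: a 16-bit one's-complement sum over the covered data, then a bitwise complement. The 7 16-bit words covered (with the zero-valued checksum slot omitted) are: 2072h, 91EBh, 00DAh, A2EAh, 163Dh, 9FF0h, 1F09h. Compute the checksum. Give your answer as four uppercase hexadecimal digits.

D4A6

One's-complement addition (fold any carry out of bit 15 back into bit 0):
  0x2072 + 0x91EB = 0x0B25D
  0xB25D + 0x00DA = 0x0B337
  0xB337 + 0xA2EA = 0x15621 → wrap carry → 0x5622
  0x5622 + 0x163D = 0x06C5F
  0x6C5F + 0x9FF0 = 0x10C4F → wrap carry → 0x0C50
  0x0C50 + 0x1F09 = 0x02B59
One's-complement sum = 0x2B59.
Checksum = ~0x2B59 & 0xFFFF = 0xD4A6.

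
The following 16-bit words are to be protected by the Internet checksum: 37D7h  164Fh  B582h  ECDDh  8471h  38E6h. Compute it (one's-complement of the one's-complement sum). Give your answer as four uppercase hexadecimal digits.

One's-complement addition (fold any carry out of bit 15 back into bit 0):
  0x37D7 + 0x164F = 0x04E26
  0x4E26 + 0xB582 = 0x103A8 → wrap carry → 0x03A9
  0x03A9 + 0xECDD = 0x0F086
  0xF086 + 0x8471 = 0x174F7 → wrap carry → 0x74F8
  0x74F8 + 0x38E6 = 0x0ADDE
One's-complement sum = 0xADDE.
Checksum = ~0xADDE & 0xFFFF = 0x5221.

5221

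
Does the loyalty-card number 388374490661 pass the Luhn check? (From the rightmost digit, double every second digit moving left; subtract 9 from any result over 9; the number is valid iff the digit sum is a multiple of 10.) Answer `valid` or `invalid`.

From the right, keep odd positions and double even positions (subtract 9 from any doubled value over 9):
  doubled (positions 2,4,...): 3 0 8 5 7 6 → sum 29
  kept (positions 1,3,...): 1 6 9 4 3 8 → sum 31
Total = 60.
60 mod 10 = 0, so the number is valid.

valid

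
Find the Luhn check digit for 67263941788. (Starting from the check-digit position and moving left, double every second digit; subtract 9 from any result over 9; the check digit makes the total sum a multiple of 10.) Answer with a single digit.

6

Partial digits right→left: 8 8 7 1 4 9 3 6 2 7 6
Double every second digit counting from the check-digit position (so the 1st, 3rd, 5th, ... of the partial from the right).
  doubled (with −9 where >9): 7 5 8 6 4 3 → sum 33
  kept as-is: 8 1 9 6 7 → sum 31
Total = 33 + 31 = 64.
Check digit = (10 − (64 mod 10)) mod 10 = 6.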